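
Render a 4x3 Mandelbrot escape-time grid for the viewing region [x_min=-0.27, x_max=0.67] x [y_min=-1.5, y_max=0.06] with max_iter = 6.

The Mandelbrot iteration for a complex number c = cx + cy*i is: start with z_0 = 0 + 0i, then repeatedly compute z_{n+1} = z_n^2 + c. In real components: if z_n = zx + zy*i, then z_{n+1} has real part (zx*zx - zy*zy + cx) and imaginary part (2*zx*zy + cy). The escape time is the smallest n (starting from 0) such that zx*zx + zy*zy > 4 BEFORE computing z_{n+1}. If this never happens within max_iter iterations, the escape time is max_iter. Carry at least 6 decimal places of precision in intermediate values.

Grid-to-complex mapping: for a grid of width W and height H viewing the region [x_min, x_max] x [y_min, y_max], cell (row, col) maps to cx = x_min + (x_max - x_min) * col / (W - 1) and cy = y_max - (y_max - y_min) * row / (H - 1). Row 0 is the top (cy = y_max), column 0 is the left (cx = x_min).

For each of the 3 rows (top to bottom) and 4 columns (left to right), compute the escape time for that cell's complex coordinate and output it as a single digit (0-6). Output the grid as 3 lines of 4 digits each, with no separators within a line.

(row=0, col=0): c = -0.2700 + 0.0600i → escape time 6
(row=0, col=1): c = 0.0433 + 0.0600i → escape time 6
(row=0, col=2): c = 0.3567 + 0.0600i → escape time 6
(row=0, col=3): c = 0.6700 + 0.0600i → escape time 4
(row=1, col=0): c = -0.2700 + -0.7200i → escape time 6
(row=1, col=1): c = 0.0433 + -0.7200i → escape time 6
(row=1, col=2): c = 0.3567 + -0.7200i → escape time 6
(row=1, col=3): c = 0.6700 + -0.7200i → escape time 3
(row=2, col=0): c = -0.2700 + -1.5000i → escape time 2
(row=2, col=1): c = 0.0433 + -1.5000i → escape time 2
(row=2, col=2): c = 0.3567 + -1.5000i → escape time 2
(row=2, col=3): c = 0.6700 + -1.5000i → escape time 2

Answer: 6664
6663
2222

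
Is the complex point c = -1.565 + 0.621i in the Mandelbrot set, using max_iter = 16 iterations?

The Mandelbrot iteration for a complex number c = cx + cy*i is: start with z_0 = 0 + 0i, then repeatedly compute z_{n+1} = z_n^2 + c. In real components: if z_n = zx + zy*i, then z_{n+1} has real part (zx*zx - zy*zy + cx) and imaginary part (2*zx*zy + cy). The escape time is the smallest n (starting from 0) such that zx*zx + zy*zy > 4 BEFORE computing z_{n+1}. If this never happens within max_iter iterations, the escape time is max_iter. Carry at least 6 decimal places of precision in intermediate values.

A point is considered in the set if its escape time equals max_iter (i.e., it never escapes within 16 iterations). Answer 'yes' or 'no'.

Answer: no

Derivation:
z_0 = 0 + 0i, c = -1.5650 + 0.6210i
Iter 1: z = -1.5650 + 0.6210i, |z|^2 = 2.8349
Iter 2: z = 0.4986 + -1.3227i, |z|^2 = 1.9982
Iter 3: z = -3.0660 + -0.6980i, |z|^2 = 9.8877
Escaped at iteration 3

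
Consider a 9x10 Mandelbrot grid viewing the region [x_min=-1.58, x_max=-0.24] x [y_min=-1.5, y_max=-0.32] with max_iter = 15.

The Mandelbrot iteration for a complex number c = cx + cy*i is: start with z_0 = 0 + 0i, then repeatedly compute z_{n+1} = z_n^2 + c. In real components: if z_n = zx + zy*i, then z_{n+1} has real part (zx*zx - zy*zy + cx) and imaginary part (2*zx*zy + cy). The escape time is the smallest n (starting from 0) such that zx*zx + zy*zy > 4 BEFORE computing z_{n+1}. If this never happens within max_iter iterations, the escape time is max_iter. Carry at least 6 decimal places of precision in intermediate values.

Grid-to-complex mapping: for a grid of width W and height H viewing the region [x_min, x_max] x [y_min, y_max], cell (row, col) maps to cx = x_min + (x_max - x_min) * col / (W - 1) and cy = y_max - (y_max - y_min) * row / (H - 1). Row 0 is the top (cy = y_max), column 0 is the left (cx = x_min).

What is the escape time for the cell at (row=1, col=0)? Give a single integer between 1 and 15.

Answer: 3

Derivation:
z_0 = 0 + 0i, c = -1.5800 + -0.4511i
Iter 1: z = -1.5800 + -0.4511i, |z|^2 = 2.6999
Iter 2: z = 0.7129 + 0.9744i, |z|^2 = 1.4577
Iter 3: z = -2.0212 + 0.9382i, |z|^2 = 4.9656
Escaped at iteration 3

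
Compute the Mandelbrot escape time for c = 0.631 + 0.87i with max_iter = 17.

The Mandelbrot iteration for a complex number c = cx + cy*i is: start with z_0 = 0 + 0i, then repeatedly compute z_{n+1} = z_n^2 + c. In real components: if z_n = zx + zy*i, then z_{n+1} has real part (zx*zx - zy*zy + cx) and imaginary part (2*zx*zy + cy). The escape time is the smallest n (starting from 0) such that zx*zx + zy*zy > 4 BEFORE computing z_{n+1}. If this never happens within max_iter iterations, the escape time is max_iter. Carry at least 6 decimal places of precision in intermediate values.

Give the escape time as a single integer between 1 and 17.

Answer: 3

Derivation:
z_0 = 0 + 0i, c = 0.6310 + 0.8700i
Iter 1: z = 0.6310 + 0.8700i, |z|^2 = 1.1551
Iter 2: z = 0.2723 + 1.9679i, |z|^2 = 3.9469
Iter 3: z = -3.1677 + 1.9416i, |z|^2 = 13.8038
Escaped at iteration 3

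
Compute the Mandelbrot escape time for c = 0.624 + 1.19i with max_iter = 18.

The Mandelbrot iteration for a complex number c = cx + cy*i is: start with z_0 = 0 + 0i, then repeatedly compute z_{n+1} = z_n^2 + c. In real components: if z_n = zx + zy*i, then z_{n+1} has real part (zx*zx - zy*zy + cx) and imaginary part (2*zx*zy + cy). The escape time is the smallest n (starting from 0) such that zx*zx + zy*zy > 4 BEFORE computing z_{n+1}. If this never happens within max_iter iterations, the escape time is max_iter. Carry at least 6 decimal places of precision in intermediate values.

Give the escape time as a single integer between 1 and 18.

z_0 = 0 + 0i, c = 0.6240 + 1.1900i
Iter 1: z = 0.6240 + 1.1900i, |z|^2 = 1.8055
Iter 2: z = -0.4027 + 2.6751i, |z|^2 = 7.3185
Escaped at iteration 2

Answer: 2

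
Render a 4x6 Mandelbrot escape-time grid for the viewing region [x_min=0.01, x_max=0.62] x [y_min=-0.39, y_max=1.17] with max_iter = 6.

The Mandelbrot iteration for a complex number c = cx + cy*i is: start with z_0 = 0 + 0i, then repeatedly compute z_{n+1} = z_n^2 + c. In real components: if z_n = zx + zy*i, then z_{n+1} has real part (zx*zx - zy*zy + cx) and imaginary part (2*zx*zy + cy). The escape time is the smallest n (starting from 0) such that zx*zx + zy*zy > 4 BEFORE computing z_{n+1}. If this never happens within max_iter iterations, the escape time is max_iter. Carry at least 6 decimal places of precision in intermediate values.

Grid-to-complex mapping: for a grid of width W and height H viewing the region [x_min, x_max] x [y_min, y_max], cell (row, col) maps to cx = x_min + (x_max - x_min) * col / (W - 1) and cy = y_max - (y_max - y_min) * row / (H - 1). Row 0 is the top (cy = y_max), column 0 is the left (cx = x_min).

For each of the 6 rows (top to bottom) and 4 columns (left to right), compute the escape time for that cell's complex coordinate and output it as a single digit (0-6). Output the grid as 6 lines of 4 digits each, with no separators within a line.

Answer: 3222
6533
6663
6664
6664
6664

Derivation:
(row=0, col=0): c = 0.0100 + 1.1700i → escape time 3
(row=0, col=1): c = 0.2133 + 1.1700i → escape time 2
(row=0, col=2): c = 0.4167 + 1.1700i → escape time 2
(row=0, col=3): c = 0.6200 + 1.1700i → escape time 2
(row=1, col=0): c = 0.0100 + 0.8580i → escape time 6
(row=1, col=1): c = 0.2133 + 0.8580i → escape time 5
(row=1, col=2): c = 0.4167 + 0.8580i → escape time 3
(row=1, col=3): c = 0.6200 + 0.8580i → escape time 3
(row=2, col=0): c = 0.0100 + 0.5460i → escape time 6
(row=2, col=1): c = 0.2133 + 0.5460i → escape time 6
(row=2, col=2): c = 0.4167 + 0.5460i → escape time 6
(row=2, col=3): c = 0.6200 + 0.5460i → escape time 3
(row=3, col=0): c = 0.0100 + 0.2340i → escape time 6
(row=3, col=1): c = 0.2133 + 0.2340i → escape time 6
(row=3, col=2): c = 0.4167 + 0.2340i → escape time 6
(row=3, col=3): c = 0.6200 + 0.2340i → escape time 4
(row=4, col=0): c = 0.0100 + -0.0780i → escape time 6
(row=4, col=1): c = 0.2133 + -0.0780i → escape time 6
(row=4, col=2): c = 0.4167 + -0.0780i → escape time 6
(row=4, col=3): c = 0.6200 + -0.0780i → escape time 4
(row=5, col=0): c = 0.0100 + -0.3900i → escape time 6
(row=5, col=1): c = 0.2133 + -0.3900i → escape time 6
(row=5, col=2): c = 0.4167 + -0.3900i → escape time 6
(row=5, col=3): c = 0.6200 + -0.3900i → escape time 4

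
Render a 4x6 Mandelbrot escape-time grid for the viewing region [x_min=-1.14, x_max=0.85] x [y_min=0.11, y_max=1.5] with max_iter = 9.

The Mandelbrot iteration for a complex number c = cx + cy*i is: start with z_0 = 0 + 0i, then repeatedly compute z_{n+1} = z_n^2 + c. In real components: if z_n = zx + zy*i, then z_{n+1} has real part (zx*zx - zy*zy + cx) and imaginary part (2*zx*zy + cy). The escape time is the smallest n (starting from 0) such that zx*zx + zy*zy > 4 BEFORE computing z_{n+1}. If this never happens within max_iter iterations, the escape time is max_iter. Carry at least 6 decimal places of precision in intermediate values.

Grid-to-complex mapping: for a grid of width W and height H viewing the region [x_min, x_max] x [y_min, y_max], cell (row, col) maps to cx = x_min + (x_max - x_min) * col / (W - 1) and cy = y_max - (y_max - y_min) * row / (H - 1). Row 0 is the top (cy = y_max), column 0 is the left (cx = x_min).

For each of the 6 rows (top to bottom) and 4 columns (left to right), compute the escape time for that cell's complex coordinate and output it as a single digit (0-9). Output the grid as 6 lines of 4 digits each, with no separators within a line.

Answer: 2222
2322
3442
3982
7993
9993

Derivation:
(row=0, col=0): c = -1.1400 + 1.5000i → escape time 2
(row=0, col=1): c = -0.4767 + 1.5000i → escape time 2
(row=0, col=2): c = 0.1867 + 1.5000i → escape time 2
(row=0, col=3): c = 0.8500 + 1.5000i → escape time 2
(row=1, col=0): c = -1.1400 + 1.2220i → escape time 2
(row=1, col=1): c = -0.4767 + 1.2220i → escape time 3
(row=1, col=2): c = 0.1867 + 1.2220i → escape time 2
(row=1, col=3): c = 0.8500 + 1.2220i → escape time 2
(row=2, col=0): c = -1.1400 + 0.9440i → escape time 3
(row=2, col=1): c = -0.4767 + 0.9440i → escape time 4
(row=2, col=2): c = 0.1867 + 0.9440i → escape time 4
(row=2, col=3): c = 0.8500 + 0.9440i → escape time 2
(row=3, col=0): c = -1.1400 + 0.6660i → escape time 3
(row=3, col=1): c = -0.4767 + 0.6660i → escape time 9
(row=3, col=2): c = 0.1867 + 0.6660i → escape time 8
(row=3, col=3): c = 0.8500 + 0.6660i → escape time 2
(row=4, col=0): c = -1.1400 + 0.3880i → escape time 7
(row=4, col=1): c = -0.4767 + 0.3880i → escape time 9
(row=4, col=2): c = 0.1867 + 0.3880i → escape time 9
(row=4, col=3): c = 0.8500 + 0.3880i → escape time 3
(row=5, col=0): c = -1.1400 + 0.1100i → escape time 9
(row=5, col=1): c = -0.4767 + 0.1100i → escape time 9
(row=5, col=2): c = 0.1867 + 0.1100i → escape time 9
(row=5, col=3): c = 0.8500 + 0.1100i → escape time 3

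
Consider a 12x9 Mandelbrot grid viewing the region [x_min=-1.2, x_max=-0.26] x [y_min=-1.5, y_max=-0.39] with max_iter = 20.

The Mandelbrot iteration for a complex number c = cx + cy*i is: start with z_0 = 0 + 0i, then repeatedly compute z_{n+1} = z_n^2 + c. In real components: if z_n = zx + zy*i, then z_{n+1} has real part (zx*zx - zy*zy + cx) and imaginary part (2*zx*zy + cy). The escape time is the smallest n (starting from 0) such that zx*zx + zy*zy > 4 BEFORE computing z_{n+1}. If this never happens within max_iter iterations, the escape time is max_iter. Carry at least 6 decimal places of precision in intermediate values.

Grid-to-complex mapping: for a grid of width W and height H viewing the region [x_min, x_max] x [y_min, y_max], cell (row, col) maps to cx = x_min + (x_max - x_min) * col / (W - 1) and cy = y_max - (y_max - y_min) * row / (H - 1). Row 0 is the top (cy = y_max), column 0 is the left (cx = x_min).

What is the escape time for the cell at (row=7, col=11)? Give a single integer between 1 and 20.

z_0 = 0 + 0i, c = -0.2600 + -1.3613i
Iter 1: z = -0.2600 + -1.3613i, |z|^2 = 1.9206
Iter 2: z = -2.0454 + -0.6534i, |z|^2 = 4.6106
Escaped at iteration 2

Answer: 2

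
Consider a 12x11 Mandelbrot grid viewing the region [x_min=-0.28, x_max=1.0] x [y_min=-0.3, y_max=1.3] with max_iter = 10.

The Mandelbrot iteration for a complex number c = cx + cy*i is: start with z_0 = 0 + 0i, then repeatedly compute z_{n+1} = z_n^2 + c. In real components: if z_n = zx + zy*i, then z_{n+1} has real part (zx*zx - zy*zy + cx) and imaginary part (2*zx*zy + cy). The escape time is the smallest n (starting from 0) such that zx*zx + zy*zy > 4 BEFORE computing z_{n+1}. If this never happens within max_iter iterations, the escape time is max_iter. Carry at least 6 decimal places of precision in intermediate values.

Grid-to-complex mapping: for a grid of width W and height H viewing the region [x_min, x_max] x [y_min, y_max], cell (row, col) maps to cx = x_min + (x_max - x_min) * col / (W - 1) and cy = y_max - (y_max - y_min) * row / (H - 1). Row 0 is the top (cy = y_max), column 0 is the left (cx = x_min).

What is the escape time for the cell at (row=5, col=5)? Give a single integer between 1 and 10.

Answer: 10

Derivation:
z_0 = 0 + 0i, c = 0.3018 + 0.5000i
Iter 1: z = 0.3018 + 0.5000i, |z|^2 = 0.3411
Iter 2: z = 0.1429 + 0.8018i, |z|^2 = 0.6633
Iter 3: z = -0.3207 + 0.7292i, |z|^2 = 0.6345
Iter 4: z = -0.1271 + 0.0323i, |z|^2 = 0.0172
Iter 5: z = 0.3169 + 0.4918i, |z|^2 = 0.3423
Iter 6: z = 0.1604 + 0.8117i, |z|^2 = 0.6846
Iter 7: z = -0.3313 + 0.7604i, |z|^2 = 0.6880
Iter 8: z = -0.1666 + -0.0039i, |z|^2 = 0.0278
Iter 9: z = 0.3296 + 0.5013i, |z|^2 = 0.3599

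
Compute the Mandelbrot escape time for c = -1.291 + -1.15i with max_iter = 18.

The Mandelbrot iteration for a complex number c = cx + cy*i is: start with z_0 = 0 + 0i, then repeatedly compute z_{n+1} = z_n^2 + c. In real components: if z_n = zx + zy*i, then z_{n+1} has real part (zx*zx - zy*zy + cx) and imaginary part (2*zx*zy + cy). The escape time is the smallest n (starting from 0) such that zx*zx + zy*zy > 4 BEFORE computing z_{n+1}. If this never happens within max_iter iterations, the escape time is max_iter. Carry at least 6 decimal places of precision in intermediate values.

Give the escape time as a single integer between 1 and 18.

z_0 = 0 + 0i, c = -1.2910 + -1.1500i
Iter 1: z = -1.2910 + -1.1500i, |z|^2 = 2.9892
Iter 2: z = -0.9468 + 1.8193i, |z|^2 = 4.2063
Escaped at iteration 2

Answer: 2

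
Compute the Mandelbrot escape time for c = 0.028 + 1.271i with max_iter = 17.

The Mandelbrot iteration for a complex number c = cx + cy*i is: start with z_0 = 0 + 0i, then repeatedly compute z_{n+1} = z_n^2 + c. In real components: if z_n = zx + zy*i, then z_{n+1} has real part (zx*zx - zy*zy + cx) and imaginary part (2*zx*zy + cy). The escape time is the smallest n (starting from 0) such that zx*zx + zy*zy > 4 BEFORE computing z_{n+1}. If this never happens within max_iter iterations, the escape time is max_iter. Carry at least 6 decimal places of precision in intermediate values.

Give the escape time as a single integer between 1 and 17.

Answer: 2

Derivation:
z_0 = 0 + 0i, c = 0.0280 + 1.2710i
Iter 1: z = 0.0280 + 1.2710i, |z|^2 = 1.6162
Iter 2: z = -1.5867 + 1.3422i, |z|^2 = 4.3189
Escaped at iteration 2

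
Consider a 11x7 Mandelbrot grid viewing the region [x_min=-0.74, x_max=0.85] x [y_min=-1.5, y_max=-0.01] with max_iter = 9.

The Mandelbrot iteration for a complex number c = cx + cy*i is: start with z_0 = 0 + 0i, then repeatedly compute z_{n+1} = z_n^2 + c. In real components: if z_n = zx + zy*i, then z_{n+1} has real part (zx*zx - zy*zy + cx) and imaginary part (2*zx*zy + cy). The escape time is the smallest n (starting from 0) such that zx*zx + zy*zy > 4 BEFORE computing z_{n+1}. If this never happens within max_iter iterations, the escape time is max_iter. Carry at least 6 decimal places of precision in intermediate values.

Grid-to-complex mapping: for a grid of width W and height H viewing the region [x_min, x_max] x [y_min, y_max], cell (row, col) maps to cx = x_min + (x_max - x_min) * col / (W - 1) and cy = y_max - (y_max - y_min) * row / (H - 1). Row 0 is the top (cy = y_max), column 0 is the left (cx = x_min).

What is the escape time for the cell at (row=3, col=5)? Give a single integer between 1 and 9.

Answer: 8

Derivation:
z_0 = 0 + 0i, c = 0.0550 + -0.7550i
Iter 1: z = 0.0550 + -0.7550i, |z|^2 = 0.5730
Iter 2: z = -0.5120 + -0.8380i, |z|^2 = 0.9645
Iter 3: z = -0.3852 + 0.1032i, |z|^2 = 0.1590
Iter 4: z = 0.1927 + -0.8345i, |z|^2 = 0.7335
Iter 5: z = -0.6042 + -1.0766i, |z|^2 = 1.5242
Iter 6: z = -0.7391 + 0.5460i, |z|^2 = 0.8444
Iter 7: z = 0.3031 + -1.5621i, |z|^2 = 2.5322
Iter 8: z = -2.2934 + -1.7021i, |z|^2 = 8.1567
Escaped at iteration 8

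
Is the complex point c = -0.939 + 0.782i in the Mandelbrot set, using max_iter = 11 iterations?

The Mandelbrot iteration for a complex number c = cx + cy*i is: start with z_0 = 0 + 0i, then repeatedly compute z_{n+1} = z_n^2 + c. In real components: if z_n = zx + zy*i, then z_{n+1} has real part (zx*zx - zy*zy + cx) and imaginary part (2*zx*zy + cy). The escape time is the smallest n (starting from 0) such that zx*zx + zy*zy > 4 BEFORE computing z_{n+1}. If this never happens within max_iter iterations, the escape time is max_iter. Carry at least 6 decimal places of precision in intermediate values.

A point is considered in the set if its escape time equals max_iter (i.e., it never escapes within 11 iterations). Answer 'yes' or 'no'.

z_0 = 0 + 0i, c = -0.9390 + 0.7820i
Iter 1: z = -0.9390 + 0.7820i, |z|^2 = 1.4932
Iter 2: z = -0.6688 + -0.6866i, |z|^2 = 0.9187
Iter 3: z = -0.9631 + 1.7004i, |z|^2 = 3.8189
Iter 4: z = -2.9027 + -2.4934i, |z|^2 = 14.6428
Escaped at iteration 4

Answer: no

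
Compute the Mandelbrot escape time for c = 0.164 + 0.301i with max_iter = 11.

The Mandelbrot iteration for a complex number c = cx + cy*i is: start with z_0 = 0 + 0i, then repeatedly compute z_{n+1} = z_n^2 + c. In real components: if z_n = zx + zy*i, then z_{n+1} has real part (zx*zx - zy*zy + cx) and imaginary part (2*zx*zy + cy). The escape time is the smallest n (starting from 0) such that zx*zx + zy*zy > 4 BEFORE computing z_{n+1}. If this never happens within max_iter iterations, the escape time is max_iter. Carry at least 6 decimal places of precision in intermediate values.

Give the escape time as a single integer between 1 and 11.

Answer: 11

Derivation:
z_0 = 0 + 0i, c = 0.1640 + 0.3010i
Iter 1: z = 0.1640 + 0.3010i, |z|^2 = 0.1175
Iter 2: z = 0.1003 + 0.3997i, |z|^2 = 0.1698
Iter 3: z = 0.0143 + 0.3812i, |z|^2 = 0.1455
Iter 4: z = 0.0189 + 0.3119i, |z|^2 = 0.0976
Iter 5: z = 0.0671 + 0.3128i, |z|^2 = 0.1023
Iter 6: z = 0.0707 + 0.3430i, |z|^2 = 0.1226
Iter 7: z = 0.0514 + 0.3495i, |z|^2 = 0.1248
Iter 8: z = 0.0445 + 0.3369i, |z|^2 = 0.1155
Iter 9: z = 0.0525 + 0.3310i, |z|^2 = 0.1123
Iter 10: z = 0.0572 + 0.3357i, |z|^2 = 0.1160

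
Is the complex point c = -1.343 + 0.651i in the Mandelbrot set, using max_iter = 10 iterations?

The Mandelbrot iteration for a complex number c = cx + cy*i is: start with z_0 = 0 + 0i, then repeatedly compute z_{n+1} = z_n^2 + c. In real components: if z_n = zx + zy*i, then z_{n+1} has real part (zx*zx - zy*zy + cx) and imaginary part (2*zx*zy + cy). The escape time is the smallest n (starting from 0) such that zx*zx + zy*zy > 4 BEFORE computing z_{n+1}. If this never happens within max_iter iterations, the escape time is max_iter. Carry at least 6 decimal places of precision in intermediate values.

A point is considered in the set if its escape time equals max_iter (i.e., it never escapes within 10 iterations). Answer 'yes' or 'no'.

z_0 = 0 + 0i, c = -1.3430 + 0.6510i
Iter 1: z = -1.3430 + 0.6510i, |z|^2 = 2.2274
Iter 2: z = 0.0368 + -1.0976i, |z|^2 = 1.2061
Iter 3: z = -2.5463 + 0.5701i, |z|^2 = 6.8089
Escaped at iteration 3

Answer: no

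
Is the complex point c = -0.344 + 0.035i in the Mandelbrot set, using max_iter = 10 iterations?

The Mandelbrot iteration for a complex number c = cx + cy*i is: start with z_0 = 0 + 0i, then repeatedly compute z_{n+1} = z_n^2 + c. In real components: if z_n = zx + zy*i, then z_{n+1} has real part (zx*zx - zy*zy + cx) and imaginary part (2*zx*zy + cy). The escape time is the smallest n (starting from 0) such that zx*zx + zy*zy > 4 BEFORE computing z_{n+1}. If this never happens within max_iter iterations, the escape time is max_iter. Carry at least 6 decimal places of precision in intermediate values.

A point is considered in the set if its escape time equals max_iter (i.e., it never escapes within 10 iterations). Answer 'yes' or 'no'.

z_0 = 0 + 0i, c = -0.3440 + 0.0350i
Iter 1: z = -0.3440 + 0.0350i, |z|^2 = 0.1196
Iter 2: z = -0.2269 + 0.0109i, |z|^2 = 0.0516
Iter 3: z = -0.2926 + 0.0300i, |z|^2 = 0.0865
Iter 4: z = -0.2593 + 0.0174i, |z|^2 = 0.0675
Iter 5: z = -0.2771 + 0.0260i, |z|^2 = 0.0775
Iter 6: z = -0.2679 + 0.0206i, |z|^2 = 0.0722
Iter 7: z = -0.2727 + 0.0240i, |z|^2 = 0.0749
Iter 8: z = -0.2702 + 0.0219i, |z|^2 = 0.0735
Iter 9: z = -0.2715 + 0.0231i, |z|^2 = 0.0742
Did not escape in 10 iterations → in set

Answer: yes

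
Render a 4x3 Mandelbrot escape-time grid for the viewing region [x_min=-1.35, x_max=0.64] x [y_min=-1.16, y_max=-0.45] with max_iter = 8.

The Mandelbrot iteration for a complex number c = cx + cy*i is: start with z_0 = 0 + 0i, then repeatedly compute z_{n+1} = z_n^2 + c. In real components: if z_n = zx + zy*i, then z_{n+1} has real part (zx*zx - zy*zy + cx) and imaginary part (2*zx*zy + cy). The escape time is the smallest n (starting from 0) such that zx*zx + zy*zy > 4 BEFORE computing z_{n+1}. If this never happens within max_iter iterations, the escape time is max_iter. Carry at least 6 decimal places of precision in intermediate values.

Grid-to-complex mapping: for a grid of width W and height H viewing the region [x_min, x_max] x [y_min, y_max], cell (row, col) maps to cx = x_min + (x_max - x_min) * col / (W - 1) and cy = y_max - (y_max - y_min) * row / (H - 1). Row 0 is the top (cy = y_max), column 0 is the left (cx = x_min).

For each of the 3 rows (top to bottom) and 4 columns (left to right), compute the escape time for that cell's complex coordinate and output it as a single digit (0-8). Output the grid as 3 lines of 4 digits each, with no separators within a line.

Answer: 4883
3483
2342

Derivation:
(row=0, col=0): c = -1.3500 + -0.4500i → escape time 4
(row=0, col=1): c = -0.6867 + -0.4500i → escape time 8
(row=0, col=2): c = -0.0233 + -0.4500i → escape time 8
(row=0, col=3): c = 0.6400 + -0.4500i → escape time 3
(row=1, col=0): c = -1.3500 + -0.8050i → escape time 3
(row=1, col=1): c = -0.6867 + -0.8050i → escape time 4
(row=1, col=2): c = -0.0233 + -0.8050i → escape time 8
(row=1, col=3): c = 0.6400 + -0.8050i → escape time 3
(row=2, col=0): c = -1.3500 + -1.1600i → escape time 2
(row=2, col=1): c = -0.6867 + -1.1600i → escape time 3
(row=2, col=2): c = -0.0233 + -1.1600i → escape time 4
(row=2, col=3): c = 0.6400 + -1.1600i → escape time 2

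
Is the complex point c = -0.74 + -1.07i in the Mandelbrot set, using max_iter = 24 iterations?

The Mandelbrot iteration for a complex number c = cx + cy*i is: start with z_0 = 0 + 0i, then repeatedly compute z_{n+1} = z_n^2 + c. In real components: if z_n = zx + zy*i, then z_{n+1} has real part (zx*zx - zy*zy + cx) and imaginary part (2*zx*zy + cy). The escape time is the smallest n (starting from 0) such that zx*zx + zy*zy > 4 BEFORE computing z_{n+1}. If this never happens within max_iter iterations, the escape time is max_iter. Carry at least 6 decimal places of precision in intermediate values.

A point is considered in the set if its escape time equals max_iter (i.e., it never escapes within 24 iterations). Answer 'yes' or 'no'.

z_0 = 0 + 0i, c = -0.7400 + -1.0700i
Iter 1: z = -0.7400 + -1.0700i, |z|^2 = 1.6925
Iter 2: z = -1.3373 + 0.5136i, |z|^2 = 2.0522
Iter 3: z = 0.7846 + -2.4437i, |z|^2 = 6.5871
Escaped at iteration 3

Answer: no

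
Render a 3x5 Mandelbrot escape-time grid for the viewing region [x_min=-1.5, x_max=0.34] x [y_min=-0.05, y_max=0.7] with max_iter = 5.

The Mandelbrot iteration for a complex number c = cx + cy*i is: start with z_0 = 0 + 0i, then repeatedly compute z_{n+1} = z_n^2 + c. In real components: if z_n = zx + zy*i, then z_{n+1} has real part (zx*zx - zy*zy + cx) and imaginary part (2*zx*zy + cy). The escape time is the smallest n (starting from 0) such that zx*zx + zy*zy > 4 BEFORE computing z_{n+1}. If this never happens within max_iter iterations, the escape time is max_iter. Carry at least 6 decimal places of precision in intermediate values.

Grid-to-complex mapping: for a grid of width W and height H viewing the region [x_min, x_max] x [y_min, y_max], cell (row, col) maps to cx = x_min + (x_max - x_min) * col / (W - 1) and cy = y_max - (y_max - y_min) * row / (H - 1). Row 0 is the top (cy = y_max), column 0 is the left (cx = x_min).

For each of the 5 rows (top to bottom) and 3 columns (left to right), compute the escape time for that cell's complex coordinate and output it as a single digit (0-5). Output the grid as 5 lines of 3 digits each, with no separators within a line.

(row=0, col=0): c = -1.5000 + 0.7000i → escape time 3
(row=0, col=1): c = -0.5800 + 0.7000i → escape time 5
(row=0, col=2): c = 0.3400 + 0.7000i → escape time 5
(row=1, col=0): c = -1.5000 + 0.5125i → escape time 3
(row=1, col=1): c = -0.5800 + 0.5125i → escape time 5
(row=1, col=2): c = 0.3400 + 0.5125i → escape time 5
(row=2, col=0): c = -1.5000 + 0.3250i → escape time 5
(row=2, col=1): c = -0.5800 + 0.3250i → escape time 5
(row=2, col=2): c = 0.3400 + 0.3250i → escape time 5
(row=3, col=0): c = -1.5000 + 0.1375i → escape time 5
(row=3, col=1): c = -0.5800 + 0.1375i → escape time 5
(row=3, col=2): c = 0.3400 + 0.1375i → escape time 5
(row=4, col=0): c = -1.5000 + -0.0500i → escape time 5
(row=4, col=1): c = -0.5800 + -0.0500i → escape time 5
(row=4, col=2): c = 0.3400 + -0.0500i → escape time 5

Answer: 355
355
555
555
555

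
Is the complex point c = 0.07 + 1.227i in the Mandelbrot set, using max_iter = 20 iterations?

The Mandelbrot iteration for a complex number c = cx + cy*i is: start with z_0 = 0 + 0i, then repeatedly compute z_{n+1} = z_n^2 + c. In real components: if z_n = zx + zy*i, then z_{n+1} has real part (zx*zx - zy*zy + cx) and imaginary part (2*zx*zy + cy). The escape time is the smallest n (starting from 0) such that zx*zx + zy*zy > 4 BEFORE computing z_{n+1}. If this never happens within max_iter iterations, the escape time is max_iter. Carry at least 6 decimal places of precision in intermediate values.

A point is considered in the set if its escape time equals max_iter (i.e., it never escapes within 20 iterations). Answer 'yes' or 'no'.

Answer: no

Derivation:
z_0 = 0 + 0i, c = 0.0700 + 1.2270i
Iter 1: z = 0.0700 + 1.2270i, |z|^2 = 1.5104
Iter 2: z = -1.4306 + 1.3988i, |z|^2 = 4.0033
Escaped at iteration 2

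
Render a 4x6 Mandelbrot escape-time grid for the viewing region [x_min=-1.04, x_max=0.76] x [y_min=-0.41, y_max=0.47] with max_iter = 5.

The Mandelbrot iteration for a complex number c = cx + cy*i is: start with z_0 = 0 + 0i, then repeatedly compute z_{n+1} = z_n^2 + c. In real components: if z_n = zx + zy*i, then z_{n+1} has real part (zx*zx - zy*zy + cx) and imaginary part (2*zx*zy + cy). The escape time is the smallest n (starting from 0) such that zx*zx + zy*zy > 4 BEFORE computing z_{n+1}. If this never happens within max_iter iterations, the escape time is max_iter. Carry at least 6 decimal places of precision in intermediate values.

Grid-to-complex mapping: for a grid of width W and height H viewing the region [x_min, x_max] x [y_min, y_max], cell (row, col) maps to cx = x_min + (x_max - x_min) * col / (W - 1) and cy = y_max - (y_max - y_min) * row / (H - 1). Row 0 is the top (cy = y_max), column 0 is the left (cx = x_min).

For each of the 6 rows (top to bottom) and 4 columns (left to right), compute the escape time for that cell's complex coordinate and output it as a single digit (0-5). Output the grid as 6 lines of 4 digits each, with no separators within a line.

Answer: 5553
5553
5553
5553
5553
5553

Derivation:
(row=0, col=0): c = -1.0400 + 0.4700i → escape time 5
(row=0, col=1): c = -0.4400 + 0.4700i → escape time 5
(row=0, col=2): c = 0.1600 + 0.4700i → escape time 5
(row=0, col=3): c = 0.7600 + 0.4700i → escape time 3
(row=1, col=0): c = -1.0400 + 0.2940i → escape time 5
(row=1, col=1): c = -0.4400 + 0.2940i → escape time 5
(row=1, col=2): c = 0.1600 + 0.2940i → escape time 5
(row=1, col=3): c = 0.7600 + 0.2940i → escape time 3
(row=2, col=0): c = -1.0400 + 0.1180i → escape time 5
(row=2, col=1): c = -0.4400 + 0.1180i → escape time 5
(row=2, col=2): c = 0.1600 + 0.1180i → escape time 5
(row=2, col=3): c = 0.7600 + 0.1180i → escape time 3
(row=3, col=0): c = -1.0400 + -0.0580i → escape time 5
(row=3, col=1): c = -0.4400 + -0.0580i → escape time 5
(row=3, col=2): c = 0.1600 + -0.0580i → escape time 5
(row=3, col=3): c = 0.7600 + -0.0580i → escape time 3
(row=4, col=0): c = -1.0400 + -0.2340i → escape time 5
(row=4, col=1): c = -0.4400 + -0.2340i → escape time 5
(row=4, col=2): c = 0.1600 + -0.2340i → escape time 5
(row=4, col=3): c = 0.7600 + -0.2340i → escape time 3
(row=5, col=0): c = -1.0400 + -0.4100i → escape time 5
(row=5, col=1): c = -0.4400 + -0.4100i → escape time 5
(row=5, col=2): c = 0.1600 + -0.4100i → escape time 5
(row=5, col=3): c = 0.7600 + -0.4100i → escape time 3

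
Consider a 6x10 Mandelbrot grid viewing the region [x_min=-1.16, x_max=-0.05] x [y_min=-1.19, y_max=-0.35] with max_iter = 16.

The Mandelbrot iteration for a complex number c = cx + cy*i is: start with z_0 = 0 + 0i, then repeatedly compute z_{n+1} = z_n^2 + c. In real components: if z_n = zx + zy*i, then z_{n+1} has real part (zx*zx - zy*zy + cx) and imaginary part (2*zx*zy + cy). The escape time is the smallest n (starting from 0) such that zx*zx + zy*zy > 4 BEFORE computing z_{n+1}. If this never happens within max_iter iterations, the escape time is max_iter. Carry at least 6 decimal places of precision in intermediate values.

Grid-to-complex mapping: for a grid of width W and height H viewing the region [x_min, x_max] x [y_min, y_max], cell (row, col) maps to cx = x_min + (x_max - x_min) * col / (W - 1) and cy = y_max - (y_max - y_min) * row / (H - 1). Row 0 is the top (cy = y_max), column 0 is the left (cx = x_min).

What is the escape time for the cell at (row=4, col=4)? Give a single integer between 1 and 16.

Answer: 11

Derivation:
z_0 = 0 + 0i, c = -0.2720 + -0.7233i
Iter 1: z = -0.2720 + -0.7233i, |z|^2 = 0.5972
Iter 2: z = -0.7212 + -0.3298i, |z|^2 = 0.6290
Iter 3: z = 0.1394 + -0.2476i, |z|^2 = 0.0807
Iter 4: z = -0.3139 + -0.7923i, |z|^2 = 0.7263
Iter 5: z = -0.8013 + -0.2260i, |z|^2 = 0.6931
Iter 6: z = 0.3190 + -0.3612i, |z|^2 = 0.2322
Iter 7: z = -0.3007 + -0.9538i, |z|^2 = 1.0001
Iter 8: z = -1.0913 + -0.1497i, |z|^2 = 1.2133
Iter 9: z = 0.8965 + -0.3965i, |z|^2 = 0.9609
Iter 10: z = 0.3744 + -1.4343i, |z|^2 = 2.1974
Iter 11: z = -2.1890 + -1.7975i, |z|^2 = 8.0225
Escaped at iteration 11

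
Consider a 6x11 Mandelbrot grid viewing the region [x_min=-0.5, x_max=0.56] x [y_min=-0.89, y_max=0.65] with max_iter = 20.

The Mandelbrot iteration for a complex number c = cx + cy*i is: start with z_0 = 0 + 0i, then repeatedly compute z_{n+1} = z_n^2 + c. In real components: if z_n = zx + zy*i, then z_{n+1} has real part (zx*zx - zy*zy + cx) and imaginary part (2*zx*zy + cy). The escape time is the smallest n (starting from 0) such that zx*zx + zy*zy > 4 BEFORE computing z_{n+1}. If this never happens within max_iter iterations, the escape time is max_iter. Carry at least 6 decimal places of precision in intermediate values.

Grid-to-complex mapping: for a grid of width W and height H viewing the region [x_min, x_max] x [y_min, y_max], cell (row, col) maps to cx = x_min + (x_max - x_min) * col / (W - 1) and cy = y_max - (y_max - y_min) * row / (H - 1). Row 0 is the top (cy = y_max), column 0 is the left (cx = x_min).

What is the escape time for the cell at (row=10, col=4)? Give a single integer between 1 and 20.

Answer: 4

Derivation:
z_0 = 0 + 0i, c = 0.3480 + -0.8900i
Iter 1: z = 0.3480 + -0.8900i, |z|^2 = 0.9132
Iter 2: z = -0.3230 + -1.5094i, |z|^2 = 2.3827
Iter 3: z = -1.8261 + 0.0851i, |z|^2 = 3.3418
Iter 4: z = 3.6753 + -1.2007i, |z|^2 = 14.9499
Escaped at iteration 4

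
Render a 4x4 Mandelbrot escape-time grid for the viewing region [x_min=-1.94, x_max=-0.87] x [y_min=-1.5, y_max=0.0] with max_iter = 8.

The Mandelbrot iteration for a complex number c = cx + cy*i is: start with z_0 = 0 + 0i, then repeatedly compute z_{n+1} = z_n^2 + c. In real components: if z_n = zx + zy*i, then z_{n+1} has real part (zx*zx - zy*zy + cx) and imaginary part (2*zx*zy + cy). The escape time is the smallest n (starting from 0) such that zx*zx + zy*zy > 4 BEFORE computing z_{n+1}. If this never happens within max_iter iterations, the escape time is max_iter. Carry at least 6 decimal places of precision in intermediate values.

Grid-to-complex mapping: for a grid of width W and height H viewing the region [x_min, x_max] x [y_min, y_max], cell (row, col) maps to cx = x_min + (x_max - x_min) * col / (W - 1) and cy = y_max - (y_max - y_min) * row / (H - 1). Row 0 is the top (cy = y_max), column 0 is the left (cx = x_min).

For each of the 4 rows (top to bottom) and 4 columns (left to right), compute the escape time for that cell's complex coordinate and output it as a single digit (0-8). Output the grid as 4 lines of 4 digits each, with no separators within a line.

Answer: 8888
1355
1233
1122

Derivation:
(row=0, col=0): c = -1.9400 + 0.0000i → escape time 8
(row=0, col=1): c = -1.5833 + 0.0000i → escape time 8
(row=0, col=2): c = -1.2267 + 0.0000i → escape time 8
(row=0, col=3): c = -0.8700 + 0.0000i → escape time 8
(row=1, col=0): c = -1.9400 + -0.5000i → escape time 1
(row=1, col=1): c = -1.5833 + -0.5000i → escape time 3
(row=1, col=2): c = -1.2267 + -0.5000i → escape time 5
(row=1, col=3): c = -0.8700 + -0.5000i → escape time 5
(row=2, col=0): c = -1.9400 + -1.0000i → escape time 1
(row=2, col=1): c = -1.5833 + -1.0000i → escape time 2
(row=2, col=2): c = -1.2267 + -1.0000i → escape time 3
(row=2, col=3): c = -0.8700 + -1.0000i → escape time 3
(row=3, col=0): c = -1.9400 + -1.5000i → escape time 1
(row=3, col=1): c = -1.5833 + -1.5000i → escape time 1
(row=3, col=2): c = -1.2267 + -1.5000i → escape time 2
(row=3, col=3): c = -0.8700 + -1.5000i → escape time 2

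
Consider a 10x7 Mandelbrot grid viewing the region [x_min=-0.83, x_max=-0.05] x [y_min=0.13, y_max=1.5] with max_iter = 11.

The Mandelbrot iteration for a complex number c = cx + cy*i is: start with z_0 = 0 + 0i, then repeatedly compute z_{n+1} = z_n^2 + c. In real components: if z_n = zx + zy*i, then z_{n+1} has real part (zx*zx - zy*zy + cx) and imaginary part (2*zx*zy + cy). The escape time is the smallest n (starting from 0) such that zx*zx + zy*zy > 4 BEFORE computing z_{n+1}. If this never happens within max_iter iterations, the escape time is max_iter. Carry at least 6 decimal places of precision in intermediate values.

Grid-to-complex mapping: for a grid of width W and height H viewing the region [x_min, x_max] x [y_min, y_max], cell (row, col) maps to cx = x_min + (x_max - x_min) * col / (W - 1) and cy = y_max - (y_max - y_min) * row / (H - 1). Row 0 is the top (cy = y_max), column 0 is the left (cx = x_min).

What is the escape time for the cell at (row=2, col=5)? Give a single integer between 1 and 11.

z_0 = 0 + 0i, c = -0.3967 + 1.0433i
Iter 1: z = -0.3967 + 1.0433i, |z|^2 = 1.2459
Iter 2: z = -1.3279 + 0.2156i, |z|^2 = 1.8097
Iter 3: z = 1.3201 + 0.4707i, |z|^2 = 1.9641
Iter 4: z = 1.1244 + 2.2860i, |z|^2 = 6.4902
Escaped at iteration 4

Answer: 4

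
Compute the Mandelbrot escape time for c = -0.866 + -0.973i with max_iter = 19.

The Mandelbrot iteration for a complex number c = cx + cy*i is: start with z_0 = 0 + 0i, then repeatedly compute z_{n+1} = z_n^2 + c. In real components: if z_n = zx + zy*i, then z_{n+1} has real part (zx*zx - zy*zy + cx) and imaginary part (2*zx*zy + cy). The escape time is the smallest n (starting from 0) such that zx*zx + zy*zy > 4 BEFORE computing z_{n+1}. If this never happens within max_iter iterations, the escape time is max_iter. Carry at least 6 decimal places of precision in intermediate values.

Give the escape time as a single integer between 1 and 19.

Answer: 3

Derivation:
z_0 = 0 + 0i, c = -0.8660 + -0.9730i
Iter 1: z = -0.8660 + -0.9730i, |z|^2 = 1.6967
Iter 2: z = -1.0628 + 0.7122i, |z|^2 = 1.6368
Iter 3: z = -0.2438 + -2.4869i, |z|^2 = 6.2441
Escaped at iteration 3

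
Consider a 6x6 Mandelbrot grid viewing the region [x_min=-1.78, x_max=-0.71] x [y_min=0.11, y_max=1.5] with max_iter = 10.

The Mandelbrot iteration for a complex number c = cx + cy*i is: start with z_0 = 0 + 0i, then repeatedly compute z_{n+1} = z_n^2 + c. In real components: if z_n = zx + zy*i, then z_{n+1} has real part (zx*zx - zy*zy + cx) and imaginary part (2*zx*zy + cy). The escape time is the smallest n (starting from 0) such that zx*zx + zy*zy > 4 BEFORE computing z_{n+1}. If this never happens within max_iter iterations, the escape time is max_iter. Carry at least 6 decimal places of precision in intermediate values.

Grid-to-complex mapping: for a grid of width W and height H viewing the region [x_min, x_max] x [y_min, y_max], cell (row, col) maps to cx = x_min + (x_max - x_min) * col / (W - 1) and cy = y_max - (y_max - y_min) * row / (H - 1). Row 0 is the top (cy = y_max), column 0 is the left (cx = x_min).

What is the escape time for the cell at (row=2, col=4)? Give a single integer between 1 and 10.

Answer: 3

Derivation:
z_0 = 0 + 0i, c = -0.9240 + 0.9440i
Iter 1: z = -0.9240 + 0.9440i, |z|^2 = 1.7449
Iter 2: z = -0.9614 + -0.8005i, |z|^2 = 1.5650
Iter 3: z = -0.6406 + 2.4832i, |z|^2 = 6.5765
Escaped at iteration 3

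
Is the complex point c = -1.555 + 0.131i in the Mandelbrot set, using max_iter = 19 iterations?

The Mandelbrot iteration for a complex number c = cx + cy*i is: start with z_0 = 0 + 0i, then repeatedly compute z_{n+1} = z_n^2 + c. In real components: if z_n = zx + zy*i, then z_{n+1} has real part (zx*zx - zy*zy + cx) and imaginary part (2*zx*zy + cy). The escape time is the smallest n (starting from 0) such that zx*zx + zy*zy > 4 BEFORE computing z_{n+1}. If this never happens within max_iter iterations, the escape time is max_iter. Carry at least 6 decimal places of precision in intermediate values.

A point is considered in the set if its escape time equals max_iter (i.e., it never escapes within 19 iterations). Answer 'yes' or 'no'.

z_0 = 0 + 0i, c = -1.5550 + 0.1310i
Iter 1: z = -1.5550 + 0.1310i, |z|^2 = 2.4352
Iter 2: z = 0.8459 + -0.2764i, |z|^2 = 0.7919
Iter 3: z = -0.9159 + -0.3366i, |z|^2 = 0.9522
Iter 4: z = -0.8294 + 0.7476i, |z|^2 = 1.2468
Iter 5: z = -1.4260 + -1.1091i, |z|^2 = 3.2637
Iter 6: z = -0.7517 + 3.2943i, |z|^2 = 11.4176
Escaped at iteration 6

Answer: no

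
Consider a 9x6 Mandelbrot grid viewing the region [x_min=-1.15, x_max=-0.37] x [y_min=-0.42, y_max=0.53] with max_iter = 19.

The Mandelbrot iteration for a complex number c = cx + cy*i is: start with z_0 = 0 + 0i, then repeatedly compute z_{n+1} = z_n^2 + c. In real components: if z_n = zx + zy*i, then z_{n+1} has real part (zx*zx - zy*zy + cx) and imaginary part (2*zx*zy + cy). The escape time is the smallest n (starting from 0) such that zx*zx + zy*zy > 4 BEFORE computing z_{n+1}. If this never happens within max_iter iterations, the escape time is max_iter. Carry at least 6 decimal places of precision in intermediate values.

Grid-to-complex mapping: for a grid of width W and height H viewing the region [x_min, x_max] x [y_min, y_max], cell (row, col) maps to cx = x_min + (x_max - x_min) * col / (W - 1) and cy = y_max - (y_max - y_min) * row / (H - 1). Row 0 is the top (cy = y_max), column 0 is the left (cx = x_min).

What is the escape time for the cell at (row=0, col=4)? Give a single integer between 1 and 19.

Answer: 6

Derivation:
z_0 = 0 + 0i, c = -0.7600 + 0.5300i
Iter 1: z = -0.7600 + 0.5300i, |z|^2 = 0.8585
Iter 2: z = -0.4633 + -0.2756i, |z|^2 = 0.2906
Iter 3: z = -0.6213 + 0.7854i, |z|^2 = 1.0028
Iter 4: z = -0.9908 + -0.4459i, |z|^2 = 1.1805
Iter 5: z = 0.0228 + 1.4136i, |z|^2 = 1.9988
Iter 6: z = -2.7578 + 0.5945i, |z|^2 = 7.9587
Escaped at iteration 6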